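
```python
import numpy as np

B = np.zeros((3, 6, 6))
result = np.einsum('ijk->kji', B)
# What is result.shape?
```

(6, 6, 3)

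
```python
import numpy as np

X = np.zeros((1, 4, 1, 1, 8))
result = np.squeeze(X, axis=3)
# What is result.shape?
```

(1, 4, 1, 8)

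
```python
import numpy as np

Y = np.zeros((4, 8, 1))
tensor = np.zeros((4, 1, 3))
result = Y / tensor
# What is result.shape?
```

(4, 8, 3)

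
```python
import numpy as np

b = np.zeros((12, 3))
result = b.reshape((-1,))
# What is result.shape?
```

(36,)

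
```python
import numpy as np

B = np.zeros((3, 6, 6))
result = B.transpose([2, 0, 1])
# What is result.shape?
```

(6, 3, 6)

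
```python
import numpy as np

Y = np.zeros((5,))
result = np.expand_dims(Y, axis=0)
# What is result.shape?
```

(1, 5)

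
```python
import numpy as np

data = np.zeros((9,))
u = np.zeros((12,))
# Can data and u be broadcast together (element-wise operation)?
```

No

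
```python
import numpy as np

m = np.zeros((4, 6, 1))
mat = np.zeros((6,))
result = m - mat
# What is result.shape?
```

(4, 6, 6)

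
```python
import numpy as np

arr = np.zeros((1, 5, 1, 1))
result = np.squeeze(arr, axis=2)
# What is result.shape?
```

(1, 5, 1)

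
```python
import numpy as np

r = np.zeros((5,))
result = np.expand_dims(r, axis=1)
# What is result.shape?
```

(5, 1)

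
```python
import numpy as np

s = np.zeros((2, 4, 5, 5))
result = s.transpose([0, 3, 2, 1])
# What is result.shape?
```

(2, 5, 5, 4)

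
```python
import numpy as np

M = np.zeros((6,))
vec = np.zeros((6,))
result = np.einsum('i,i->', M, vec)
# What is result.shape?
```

()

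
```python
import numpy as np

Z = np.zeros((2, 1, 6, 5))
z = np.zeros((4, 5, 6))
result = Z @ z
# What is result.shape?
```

(2, 4, 6, 6)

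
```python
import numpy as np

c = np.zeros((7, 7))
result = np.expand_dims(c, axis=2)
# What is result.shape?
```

(7, 7, 1)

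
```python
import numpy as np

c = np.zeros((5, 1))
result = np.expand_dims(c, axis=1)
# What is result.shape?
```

(5, 1, 1)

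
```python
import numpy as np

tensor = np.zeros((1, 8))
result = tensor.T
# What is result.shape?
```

(8, 1)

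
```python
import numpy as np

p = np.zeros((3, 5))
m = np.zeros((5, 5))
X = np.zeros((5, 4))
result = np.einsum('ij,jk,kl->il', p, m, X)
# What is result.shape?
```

(3, 4)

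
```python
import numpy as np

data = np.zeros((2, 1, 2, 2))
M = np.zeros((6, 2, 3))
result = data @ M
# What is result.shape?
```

(2, 6, 2, 3)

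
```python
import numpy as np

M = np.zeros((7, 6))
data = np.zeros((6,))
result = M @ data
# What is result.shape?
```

(7,)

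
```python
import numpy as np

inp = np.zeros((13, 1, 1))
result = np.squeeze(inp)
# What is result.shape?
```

(13,)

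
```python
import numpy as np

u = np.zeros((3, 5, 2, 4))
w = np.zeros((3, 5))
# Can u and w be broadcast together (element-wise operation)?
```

No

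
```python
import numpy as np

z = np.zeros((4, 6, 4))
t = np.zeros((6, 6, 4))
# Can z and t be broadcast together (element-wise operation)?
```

No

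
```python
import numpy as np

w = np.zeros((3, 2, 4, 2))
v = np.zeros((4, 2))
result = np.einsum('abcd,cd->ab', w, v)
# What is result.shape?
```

(3, 2)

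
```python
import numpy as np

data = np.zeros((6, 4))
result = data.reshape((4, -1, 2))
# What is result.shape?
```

(4, 3, 2)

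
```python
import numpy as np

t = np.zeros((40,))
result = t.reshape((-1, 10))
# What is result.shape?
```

(4, 10)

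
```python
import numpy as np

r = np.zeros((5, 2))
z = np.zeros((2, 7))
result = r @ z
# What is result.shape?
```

(5, 7)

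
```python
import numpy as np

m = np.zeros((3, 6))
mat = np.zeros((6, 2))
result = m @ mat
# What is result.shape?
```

(3, 2)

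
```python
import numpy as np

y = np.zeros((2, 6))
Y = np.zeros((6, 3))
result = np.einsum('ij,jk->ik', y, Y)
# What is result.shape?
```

(2, 3)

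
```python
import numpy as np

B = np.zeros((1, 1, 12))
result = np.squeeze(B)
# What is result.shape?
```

(12,)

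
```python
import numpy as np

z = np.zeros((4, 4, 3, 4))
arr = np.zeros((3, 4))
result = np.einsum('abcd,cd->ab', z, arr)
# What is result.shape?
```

(4, 4)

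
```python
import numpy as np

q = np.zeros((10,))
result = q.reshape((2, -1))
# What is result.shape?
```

(2, 5)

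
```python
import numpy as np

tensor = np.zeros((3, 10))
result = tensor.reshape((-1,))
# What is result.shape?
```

(30,)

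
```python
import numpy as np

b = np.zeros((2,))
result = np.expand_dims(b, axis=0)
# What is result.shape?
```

(1, 2)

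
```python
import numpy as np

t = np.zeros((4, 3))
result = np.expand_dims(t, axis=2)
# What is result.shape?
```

(4, 3, 1)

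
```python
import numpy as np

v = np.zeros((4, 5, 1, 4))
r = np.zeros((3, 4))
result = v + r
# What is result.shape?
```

(4, 5, 3, 4)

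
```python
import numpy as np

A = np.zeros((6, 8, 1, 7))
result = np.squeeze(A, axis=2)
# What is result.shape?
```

(6, 8, 7)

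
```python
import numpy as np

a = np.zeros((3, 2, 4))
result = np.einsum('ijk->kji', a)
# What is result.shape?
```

(4, 2, 3)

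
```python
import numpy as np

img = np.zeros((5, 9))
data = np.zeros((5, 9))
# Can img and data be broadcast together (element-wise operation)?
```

Yes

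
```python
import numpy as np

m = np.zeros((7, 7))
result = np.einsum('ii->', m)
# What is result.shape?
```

()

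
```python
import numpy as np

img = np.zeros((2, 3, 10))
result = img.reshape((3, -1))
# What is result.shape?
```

(3, 20)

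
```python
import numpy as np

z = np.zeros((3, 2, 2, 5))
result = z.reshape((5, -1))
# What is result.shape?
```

(5, 12)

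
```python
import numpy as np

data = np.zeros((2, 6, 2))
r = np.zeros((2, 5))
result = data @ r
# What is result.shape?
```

(2, 6, 5)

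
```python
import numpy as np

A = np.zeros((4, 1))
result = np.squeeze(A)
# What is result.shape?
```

(4,)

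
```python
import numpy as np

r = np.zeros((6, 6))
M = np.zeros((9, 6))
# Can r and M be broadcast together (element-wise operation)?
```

No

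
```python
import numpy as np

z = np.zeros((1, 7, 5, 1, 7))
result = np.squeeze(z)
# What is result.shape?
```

(7, 5, 7)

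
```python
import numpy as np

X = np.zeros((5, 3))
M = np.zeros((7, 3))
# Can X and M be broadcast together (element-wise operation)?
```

No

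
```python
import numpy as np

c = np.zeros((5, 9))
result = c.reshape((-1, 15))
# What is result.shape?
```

(3, 15)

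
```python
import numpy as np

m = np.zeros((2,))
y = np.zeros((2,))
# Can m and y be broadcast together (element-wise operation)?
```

Yes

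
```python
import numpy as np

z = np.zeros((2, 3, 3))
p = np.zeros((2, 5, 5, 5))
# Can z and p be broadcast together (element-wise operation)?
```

No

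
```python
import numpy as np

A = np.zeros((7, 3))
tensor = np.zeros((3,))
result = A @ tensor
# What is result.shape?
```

(7,)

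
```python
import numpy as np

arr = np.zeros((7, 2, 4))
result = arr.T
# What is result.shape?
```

(4, 2, 7)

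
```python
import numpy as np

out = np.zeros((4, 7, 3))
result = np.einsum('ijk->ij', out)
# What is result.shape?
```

(4, 7)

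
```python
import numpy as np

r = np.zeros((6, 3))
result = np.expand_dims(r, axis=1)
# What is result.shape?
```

(6, 1, 3)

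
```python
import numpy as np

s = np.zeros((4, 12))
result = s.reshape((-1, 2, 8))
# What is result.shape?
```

(3, 2, 8)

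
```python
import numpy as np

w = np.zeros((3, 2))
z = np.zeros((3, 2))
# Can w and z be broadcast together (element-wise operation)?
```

Yes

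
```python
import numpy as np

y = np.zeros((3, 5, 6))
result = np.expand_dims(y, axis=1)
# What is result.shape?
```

(3, 1, 5, 6)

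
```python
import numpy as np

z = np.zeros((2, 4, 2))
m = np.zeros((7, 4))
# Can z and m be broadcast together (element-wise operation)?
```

No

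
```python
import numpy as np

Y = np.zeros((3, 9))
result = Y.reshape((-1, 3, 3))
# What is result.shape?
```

(3, 3, 3)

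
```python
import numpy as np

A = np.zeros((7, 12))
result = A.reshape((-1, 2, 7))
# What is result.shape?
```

(6, 2, 7)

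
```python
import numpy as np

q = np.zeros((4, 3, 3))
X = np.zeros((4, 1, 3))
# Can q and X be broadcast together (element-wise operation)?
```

Yes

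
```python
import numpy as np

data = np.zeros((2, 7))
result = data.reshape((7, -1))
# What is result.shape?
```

(7, 2)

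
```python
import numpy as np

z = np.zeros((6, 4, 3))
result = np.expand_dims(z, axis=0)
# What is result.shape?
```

(1, 6, 4, 3)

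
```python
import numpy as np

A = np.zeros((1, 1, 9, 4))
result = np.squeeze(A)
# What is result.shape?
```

(9, 4)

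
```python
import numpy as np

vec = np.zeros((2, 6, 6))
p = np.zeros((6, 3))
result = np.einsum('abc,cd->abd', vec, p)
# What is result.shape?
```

(2, 6, 3)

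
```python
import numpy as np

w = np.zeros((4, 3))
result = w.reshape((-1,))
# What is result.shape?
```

(12,)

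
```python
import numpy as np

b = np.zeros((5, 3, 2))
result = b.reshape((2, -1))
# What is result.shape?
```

(2, 15)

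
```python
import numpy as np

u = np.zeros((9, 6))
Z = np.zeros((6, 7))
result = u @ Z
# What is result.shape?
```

(9, 7)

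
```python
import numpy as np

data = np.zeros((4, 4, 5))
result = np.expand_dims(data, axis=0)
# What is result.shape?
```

(1, 4, 4, 5)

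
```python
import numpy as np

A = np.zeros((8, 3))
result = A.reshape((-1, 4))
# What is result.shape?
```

(6, 4)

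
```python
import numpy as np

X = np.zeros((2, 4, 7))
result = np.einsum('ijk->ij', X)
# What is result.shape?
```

(2, 4)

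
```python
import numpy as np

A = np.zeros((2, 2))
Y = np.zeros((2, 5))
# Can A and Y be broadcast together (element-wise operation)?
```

No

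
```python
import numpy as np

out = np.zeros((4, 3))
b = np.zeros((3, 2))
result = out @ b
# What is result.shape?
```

(4, 2)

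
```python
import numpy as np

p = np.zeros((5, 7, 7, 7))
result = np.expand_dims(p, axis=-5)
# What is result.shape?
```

(1, 5, 7, 7, 7)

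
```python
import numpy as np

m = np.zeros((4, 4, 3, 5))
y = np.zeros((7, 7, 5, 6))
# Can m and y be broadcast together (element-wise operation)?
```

No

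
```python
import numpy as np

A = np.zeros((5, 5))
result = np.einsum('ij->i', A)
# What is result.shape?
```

(5,)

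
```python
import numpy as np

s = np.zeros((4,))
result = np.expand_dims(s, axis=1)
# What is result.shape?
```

(4, 1)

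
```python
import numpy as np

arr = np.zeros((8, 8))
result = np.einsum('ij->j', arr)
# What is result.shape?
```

(8,)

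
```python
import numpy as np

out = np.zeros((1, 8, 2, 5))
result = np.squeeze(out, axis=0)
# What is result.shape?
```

(8, 2, 5)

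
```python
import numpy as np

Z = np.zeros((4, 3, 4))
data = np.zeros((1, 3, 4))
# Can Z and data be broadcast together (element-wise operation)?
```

Yes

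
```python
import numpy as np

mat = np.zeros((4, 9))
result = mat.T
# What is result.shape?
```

(9, 4)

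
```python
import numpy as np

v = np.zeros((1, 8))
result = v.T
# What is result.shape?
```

(8, 1)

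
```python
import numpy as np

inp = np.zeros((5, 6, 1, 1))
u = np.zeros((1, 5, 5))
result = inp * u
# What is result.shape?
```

(5, 6, 5, 5)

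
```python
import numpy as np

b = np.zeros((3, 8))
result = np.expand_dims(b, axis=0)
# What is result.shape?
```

(1, 3, 8)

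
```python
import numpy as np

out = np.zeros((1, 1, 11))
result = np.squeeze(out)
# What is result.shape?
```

(11,)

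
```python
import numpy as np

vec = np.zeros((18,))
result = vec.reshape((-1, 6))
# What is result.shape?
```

(3, 6)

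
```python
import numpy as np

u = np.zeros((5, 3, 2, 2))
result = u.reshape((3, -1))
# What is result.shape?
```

(3, 20)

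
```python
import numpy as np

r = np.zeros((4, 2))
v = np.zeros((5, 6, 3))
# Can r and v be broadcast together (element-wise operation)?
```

No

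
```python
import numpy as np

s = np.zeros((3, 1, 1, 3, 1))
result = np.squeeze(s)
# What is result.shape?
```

(3, 3)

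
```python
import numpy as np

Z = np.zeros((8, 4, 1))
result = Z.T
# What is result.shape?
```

(1, 4, 8)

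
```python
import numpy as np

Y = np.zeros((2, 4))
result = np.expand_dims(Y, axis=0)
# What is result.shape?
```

(1, 2, 4)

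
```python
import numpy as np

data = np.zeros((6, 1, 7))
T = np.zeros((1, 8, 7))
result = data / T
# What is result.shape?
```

(6, 8, 7)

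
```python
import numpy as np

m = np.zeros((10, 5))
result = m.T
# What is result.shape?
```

(5, 10)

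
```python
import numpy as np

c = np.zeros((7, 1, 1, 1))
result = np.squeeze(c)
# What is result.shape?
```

(7,)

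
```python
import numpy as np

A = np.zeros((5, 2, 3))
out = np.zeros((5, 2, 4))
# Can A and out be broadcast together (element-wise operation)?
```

No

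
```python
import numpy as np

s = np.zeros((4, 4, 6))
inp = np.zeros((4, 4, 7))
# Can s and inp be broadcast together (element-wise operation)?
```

No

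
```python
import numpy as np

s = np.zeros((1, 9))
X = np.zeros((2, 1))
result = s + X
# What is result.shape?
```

(2, 9)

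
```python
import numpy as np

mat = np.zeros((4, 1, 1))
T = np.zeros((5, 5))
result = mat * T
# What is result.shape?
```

(4, 5, 5)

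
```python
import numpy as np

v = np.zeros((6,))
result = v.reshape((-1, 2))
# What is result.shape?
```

(3, 2)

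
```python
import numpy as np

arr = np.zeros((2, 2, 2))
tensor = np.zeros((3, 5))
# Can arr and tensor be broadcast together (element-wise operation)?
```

No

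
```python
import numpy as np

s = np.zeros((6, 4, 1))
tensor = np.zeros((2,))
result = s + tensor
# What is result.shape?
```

(6, 4, 2)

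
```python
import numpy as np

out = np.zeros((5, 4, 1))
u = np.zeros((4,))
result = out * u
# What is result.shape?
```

(5, 4, 4)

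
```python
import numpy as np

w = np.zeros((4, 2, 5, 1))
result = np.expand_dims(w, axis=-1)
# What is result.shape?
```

(4, 2, 5, 1, 1)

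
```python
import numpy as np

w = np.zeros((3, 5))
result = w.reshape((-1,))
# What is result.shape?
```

(15,)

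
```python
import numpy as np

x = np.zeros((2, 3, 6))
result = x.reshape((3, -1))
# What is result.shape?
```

(3, 12)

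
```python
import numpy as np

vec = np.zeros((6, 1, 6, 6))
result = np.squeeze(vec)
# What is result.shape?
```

(6, 6, 6)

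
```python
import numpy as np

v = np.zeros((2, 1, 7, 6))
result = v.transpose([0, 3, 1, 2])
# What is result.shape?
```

(2, 6, 1, 7)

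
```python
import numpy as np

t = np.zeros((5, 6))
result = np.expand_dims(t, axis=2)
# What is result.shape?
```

(5, 6, 1)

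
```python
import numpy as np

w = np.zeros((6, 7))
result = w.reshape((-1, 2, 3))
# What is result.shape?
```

(7, 2, 3)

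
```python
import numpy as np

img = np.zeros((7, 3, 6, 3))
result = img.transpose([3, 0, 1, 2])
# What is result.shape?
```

(3, 7, 3, 6)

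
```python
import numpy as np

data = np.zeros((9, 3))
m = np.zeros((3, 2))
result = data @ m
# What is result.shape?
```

(9, 2)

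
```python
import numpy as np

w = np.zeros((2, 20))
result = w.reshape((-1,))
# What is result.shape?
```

(40,)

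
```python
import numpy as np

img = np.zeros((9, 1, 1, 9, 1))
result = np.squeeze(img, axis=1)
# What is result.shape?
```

(9, 1, 9, 1)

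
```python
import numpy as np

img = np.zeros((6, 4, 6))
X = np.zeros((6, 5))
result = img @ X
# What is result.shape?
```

(6, 4, 5)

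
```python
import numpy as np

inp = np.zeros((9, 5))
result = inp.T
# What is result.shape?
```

(5, 9)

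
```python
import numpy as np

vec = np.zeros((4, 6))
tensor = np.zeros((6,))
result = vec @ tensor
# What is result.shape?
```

(4,)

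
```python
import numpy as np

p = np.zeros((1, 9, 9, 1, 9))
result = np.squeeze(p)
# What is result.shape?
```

(9, 9, 9)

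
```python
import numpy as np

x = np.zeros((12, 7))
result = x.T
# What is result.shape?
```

(7, 12)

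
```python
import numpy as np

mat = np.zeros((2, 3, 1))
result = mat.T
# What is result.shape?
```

(1, 3, 2)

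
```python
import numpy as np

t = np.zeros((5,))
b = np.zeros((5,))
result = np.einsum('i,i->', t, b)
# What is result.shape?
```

()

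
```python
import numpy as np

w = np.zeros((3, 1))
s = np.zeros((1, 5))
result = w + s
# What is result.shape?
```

(3, 5)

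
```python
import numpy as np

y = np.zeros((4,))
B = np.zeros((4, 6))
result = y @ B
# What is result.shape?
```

(6,)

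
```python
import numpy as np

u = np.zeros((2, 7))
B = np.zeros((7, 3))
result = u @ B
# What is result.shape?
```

(2, 3)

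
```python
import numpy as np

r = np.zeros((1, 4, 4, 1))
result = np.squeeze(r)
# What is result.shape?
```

(4, 4)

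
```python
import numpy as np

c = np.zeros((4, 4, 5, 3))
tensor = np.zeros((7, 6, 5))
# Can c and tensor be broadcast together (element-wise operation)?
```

No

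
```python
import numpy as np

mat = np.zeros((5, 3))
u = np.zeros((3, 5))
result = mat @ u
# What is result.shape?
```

(5, 5)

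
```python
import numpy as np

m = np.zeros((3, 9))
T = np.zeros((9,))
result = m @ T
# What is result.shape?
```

(3,)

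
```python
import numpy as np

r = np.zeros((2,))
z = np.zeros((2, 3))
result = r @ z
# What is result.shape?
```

(3,)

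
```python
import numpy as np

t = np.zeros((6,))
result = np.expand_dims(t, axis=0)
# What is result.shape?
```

(1, 6)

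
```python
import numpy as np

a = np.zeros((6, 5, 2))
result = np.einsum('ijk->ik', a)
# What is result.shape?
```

(6, 2)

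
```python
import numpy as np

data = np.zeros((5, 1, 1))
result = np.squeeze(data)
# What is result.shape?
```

(5,)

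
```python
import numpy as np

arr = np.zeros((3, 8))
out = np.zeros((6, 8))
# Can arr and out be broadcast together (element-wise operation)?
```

No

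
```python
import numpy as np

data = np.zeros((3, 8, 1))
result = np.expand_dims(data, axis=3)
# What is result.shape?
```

(3, 8, 1, 1)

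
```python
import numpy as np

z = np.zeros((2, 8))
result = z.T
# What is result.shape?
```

(8, 2)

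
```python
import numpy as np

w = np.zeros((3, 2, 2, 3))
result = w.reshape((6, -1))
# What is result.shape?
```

(6, 6)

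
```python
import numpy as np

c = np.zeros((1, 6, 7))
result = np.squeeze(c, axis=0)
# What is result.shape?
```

(6, 7)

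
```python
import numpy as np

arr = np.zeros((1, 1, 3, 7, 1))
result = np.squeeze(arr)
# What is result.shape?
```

(3, 7)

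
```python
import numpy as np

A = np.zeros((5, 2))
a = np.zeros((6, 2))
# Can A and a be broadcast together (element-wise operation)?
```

No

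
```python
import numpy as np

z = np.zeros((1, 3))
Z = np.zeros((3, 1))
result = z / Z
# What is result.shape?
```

(3, 3)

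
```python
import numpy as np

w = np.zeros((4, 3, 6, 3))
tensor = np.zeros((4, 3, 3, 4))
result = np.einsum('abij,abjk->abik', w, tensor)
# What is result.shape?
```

(4, 3, 6, 4)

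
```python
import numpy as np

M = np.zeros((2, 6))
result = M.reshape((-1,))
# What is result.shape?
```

(12,)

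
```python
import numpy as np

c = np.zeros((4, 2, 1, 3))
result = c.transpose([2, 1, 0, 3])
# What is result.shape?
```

(1, 2, 4, 3)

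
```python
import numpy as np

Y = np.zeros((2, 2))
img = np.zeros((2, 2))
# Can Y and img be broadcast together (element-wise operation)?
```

Yes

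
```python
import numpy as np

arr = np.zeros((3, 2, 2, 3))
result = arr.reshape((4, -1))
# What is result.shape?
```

(4, 9)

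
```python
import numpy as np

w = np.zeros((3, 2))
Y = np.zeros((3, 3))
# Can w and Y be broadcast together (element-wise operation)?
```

No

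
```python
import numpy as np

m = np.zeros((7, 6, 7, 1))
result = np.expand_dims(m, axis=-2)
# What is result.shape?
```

(7, 6, 7, 1, 1)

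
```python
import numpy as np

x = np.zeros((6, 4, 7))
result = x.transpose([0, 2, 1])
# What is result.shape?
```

(6, 7, 4)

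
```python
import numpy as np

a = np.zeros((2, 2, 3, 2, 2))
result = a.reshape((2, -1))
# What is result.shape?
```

(2, 24)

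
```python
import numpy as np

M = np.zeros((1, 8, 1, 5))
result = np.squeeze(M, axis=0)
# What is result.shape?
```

(8, 1, 5)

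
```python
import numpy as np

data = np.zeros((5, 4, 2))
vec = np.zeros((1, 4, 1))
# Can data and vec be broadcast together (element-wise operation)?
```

Yes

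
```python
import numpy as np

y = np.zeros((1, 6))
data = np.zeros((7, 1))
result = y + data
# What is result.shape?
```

(7, 6)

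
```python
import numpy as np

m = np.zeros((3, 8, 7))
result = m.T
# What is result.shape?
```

(7, 8, 3)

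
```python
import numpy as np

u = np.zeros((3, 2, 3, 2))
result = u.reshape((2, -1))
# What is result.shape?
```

(2, 18)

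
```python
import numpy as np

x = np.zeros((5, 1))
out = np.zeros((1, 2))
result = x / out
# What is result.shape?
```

(5, 2)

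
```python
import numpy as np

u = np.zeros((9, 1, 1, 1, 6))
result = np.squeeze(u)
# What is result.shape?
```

(9, 6)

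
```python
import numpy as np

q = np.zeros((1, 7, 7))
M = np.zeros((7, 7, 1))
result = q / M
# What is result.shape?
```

(7, 7, 7)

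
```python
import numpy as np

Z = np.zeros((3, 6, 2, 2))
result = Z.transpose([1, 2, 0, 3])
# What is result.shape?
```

(6, 2, 3, 2)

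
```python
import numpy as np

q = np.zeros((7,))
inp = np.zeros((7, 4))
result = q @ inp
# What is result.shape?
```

(4,)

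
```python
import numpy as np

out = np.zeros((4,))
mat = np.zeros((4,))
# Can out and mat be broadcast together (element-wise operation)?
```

Yes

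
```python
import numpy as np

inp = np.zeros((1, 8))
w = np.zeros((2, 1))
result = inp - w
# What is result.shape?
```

(2, 8)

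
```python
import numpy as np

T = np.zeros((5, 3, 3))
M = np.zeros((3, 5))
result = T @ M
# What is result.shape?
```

(5, 3, 5)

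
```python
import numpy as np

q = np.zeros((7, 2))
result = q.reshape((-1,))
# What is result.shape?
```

(14,)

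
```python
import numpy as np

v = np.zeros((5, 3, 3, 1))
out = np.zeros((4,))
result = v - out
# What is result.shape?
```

(5, 3, 3, 4)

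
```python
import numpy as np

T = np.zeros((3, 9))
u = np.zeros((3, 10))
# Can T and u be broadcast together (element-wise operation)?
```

No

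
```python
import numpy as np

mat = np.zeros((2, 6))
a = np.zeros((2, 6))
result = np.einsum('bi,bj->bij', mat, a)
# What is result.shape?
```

(2, 6, 6)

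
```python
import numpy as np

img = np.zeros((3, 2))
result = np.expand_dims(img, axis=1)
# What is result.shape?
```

(3, 1, 2)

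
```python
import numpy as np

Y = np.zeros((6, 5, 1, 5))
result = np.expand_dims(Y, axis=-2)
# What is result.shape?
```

(6, 5, 1, 1, 5)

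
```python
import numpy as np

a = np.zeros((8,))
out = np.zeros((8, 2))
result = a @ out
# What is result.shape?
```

(2,)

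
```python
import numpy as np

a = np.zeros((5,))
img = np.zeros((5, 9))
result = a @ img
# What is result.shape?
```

(9,)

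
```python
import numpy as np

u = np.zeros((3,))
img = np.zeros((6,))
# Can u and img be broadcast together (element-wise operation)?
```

No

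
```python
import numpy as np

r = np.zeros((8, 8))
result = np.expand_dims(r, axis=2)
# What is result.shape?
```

(8, 8, 1)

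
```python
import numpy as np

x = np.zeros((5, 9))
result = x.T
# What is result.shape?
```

(9, 5)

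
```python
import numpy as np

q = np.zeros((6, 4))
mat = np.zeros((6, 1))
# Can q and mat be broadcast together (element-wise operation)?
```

Yes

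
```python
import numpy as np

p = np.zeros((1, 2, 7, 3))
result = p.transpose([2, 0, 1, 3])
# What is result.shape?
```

(7, 1, 2, 3)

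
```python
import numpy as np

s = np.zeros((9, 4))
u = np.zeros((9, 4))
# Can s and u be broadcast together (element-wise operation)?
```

Yes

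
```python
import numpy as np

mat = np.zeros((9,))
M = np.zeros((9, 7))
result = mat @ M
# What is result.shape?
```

(7,)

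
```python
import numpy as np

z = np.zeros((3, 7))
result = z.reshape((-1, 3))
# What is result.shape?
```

(7, 3)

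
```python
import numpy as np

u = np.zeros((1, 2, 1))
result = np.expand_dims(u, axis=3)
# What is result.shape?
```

(1, 2, 1, 1)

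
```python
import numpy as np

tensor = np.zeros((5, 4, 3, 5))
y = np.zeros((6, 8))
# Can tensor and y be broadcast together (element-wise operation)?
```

No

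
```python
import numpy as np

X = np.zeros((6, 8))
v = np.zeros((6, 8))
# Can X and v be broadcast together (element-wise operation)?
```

Yes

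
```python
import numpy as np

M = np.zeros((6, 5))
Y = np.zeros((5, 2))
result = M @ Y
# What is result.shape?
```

(6, 2)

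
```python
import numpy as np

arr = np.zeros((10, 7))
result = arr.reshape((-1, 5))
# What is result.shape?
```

(14, 5)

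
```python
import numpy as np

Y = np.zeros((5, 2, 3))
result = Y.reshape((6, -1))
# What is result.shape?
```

(6, 5)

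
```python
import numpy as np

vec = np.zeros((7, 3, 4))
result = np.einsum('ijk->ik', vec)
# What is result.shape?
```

(7, 4)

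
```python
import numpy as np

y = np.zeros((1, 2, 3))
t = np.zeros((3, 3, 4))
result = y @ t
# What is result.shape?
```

(3, 2, 4)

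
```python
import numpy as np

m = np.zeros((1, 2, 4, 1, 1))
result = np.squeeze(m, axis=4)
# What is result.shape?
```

(1, 2, 4, 1)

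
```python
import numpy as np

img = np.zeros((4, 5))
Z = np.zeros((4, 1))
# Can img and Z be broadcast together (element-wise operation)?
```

Yes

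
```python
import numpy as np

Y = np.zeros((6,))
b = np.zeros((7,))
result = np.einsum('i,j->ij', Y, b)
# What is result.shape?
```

(6, 7)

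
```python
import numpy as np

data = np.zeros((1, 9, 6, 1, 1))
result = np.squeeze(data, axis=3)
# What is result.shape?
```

(1, 9, 6, 1)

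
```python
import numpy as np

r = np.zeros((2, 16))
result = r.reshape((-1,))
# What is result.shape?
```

(32,)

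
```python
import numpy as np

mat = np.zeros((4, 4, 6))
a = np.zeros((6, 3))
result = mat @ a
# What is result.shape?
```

(4, 4, 3)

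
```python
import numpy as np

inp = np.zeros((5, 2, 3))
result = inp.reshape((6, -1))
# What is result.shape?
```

(6, 5)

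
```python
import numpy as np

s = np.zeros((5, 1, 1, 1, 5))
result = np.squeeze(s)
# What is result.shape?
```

(5, 5)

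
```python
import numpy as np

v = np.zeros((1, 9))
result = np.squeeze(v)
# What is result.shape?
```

(9,)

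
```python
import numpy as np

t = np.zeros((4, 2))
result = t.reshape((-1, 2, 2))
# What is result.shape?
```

(2, 2, 2)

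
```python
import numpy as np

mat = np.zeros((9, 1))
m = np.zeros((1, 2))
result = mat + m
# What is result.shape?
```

(9, 2)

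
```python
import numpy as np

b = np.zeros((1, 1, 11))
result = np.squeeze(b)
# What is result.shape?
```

(11,)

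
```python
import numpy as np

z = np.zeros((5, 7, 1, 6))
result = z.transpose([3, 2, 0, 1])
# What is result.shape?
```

(6, 1, 5, 7)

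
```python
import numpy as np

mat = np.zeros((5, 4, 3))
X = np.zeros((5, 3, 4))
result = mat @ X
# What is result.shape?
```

(5, 4, 4)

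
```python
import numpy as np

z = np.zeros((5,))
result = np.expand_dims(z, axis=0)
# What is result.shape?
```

(1, 5)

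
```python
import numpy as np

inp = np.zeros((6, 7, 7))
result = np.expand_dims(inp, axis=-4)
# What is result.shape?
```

(1, 6, 7, 7)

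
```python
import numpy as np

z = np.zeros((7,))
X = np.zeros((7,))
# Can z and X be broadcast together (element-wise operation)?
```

Yes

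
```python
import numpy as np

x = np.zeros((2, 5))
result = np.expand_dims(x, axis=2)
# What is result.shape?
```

(2, 5, 1)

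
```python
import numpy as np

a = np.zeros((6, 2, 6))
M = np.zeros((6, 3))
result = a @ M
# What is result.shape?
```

(6, 2, 3)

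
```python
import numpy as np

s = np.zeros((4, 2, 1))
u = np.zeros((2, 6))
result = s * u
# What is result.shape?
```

(4, 2, 6)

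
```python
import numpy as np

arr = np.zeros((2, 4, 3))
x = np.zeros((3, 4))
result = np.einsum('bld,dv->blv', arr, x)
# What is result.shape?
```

(2, 4, 4)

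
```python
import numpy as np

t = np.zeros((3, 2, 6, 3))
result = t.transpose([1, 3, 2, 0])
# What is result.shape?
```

(2, 3, 6, 3)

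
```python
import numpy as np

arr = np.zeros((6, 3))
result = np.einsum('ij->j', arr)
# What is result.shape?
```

(3,)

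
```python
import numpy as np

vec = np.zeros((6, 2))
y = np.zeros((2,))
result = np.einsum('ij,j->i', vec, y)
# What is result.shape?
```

(6,)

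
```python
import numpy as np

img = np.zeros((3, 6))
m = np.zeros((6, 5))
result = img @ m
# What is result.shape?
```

(3, 5)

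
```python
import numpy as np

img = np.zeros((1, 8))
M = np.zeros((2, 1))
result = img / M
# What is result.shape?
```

(2, 8)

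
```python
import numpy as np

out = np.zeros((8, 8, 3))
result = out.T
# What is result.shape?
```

(3, 8, 8)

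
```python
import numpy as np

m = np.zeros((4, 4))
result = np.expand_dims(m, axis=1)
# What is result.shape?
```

(4, 1, 4)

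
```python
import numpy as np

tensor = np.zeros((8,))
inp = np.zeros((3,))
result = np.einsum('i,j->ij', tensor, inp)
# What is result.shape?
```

(8, 3)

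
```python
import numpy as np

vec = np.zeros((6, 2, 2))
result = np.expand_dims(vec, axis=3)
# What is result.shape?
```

(6, 2, 2, 1)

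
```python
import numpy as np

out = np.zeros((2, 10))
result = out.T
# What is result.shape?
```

(10, 2)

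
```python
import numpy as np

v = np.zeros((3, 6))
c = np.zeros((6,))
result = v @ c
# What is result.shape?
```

(3,)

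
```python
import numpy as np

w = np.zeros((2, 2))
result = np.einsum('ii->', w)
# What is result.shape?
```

()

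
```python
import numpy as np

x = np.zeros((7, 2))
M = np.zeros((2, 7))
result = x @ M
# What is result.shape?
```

(7, 7)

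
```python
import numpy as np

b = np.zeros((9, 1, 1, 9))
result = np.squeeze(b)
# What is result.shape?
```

(9, 9)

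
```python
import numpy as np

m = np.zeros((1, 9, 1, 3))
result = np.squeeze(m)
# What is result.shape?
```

(9, 3)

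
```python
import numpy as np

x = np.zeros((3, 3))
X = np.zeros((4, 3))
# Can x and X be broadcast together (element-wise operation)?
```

No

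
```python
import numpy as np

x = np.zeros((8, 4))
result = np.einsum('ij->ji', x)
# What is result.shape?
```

(4, 8)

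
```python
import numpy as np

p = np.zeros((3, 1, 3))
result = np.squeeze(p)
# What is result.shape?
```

(3, 3)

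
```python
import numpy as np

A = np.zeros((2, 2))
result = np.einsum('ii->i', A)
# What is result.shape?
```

(2,)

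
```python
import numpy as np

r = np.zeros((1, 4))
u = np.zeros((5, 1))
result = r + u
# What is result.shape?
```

(5, 4)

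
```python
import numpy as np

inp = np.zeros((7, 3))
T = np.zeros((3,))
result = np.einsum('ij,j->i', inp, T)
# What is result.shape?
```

(7,)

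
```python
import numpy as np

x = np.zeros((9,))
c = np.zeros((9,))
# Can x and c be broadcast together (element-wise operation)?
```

Yes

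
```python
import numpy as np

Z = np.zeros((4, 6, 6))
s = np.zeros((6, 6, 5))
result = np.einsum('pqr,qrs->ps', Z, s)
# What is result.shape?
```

(4, 5)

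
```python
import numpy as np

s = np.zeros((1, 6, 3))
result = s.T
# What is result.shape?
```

(3, 6, 1)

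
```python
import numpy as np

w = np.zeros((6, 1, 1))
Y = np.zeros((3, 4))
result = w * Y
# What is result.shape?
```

(6, 3, 4)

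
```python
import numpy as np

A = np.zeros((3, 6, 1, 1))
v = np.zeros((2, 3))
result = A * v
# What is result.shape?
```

(3, 6, 2, 3)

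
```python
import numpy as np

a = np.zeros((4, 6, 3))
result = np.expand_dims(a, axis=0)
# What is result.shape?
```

(1, 4, 6, 3)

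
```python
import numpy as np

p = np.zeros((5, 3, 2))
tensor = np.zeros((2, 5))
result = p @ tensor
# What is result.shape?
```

(5, 3, 5)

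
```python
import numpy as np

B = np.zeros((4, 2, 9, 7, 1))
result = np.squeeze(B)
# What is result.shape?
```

(4, 2, 9, 7)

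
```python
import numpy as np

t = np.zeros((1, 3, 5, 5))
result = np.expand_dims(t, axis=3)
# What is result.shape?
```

(1, 3, 5, 1, 5)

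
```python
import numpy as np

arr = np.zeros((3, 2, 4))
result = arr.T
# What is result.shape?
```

(4, 2, 3)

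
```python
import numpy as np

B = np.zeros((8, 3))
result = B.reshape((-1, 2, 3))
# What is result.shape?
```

(4, 2, 3)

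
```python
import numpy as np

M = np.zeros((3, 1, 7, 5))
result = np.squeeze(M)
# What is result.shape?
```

(3, 7, 5)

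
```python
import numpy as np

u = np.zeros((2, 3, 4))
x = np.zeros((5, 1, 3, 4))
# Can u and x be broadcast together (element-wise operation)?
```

Yes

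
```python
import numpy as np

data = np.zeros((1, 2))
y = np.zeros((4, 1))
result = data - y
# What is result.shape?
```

(4, 2)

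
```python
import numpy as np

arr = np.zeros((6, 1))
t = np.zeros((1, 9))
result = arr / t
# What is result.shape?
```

(6, 9)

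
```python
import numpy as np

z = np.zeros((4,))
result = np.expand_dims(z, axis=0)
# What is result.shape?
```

(1, 4)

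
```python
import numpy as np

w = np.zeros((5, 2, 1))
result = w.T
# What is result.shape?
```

(1, 2, 5)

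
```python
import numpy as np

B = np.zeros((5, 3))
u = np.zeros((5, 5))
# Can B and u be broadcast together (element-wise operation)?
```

No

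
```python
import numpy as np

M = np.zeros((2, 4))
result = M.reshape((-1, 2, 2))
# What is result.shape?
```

(2, 2, 2)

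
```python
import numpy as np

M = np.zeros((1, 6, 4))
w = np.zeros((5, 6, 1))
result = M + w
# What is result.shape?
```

(5, 6, 4)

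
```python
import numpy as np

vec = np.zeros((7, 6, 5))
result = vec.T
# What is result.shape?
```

(5, 6, 7)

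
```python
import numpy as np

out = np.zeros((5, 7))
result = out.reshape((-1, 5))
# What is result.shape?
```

(7, 5)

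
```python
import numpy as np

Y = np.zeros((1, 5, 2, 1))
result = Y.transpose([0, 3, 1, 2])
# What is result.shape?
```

(1, 1, 5, 2)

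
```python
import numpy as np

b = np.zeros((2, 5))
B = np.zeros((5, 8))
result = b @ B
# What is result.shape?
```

(2, 8)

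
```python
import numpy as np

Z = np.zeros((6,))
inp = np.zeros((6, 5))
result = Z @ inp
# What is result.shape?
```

(5,)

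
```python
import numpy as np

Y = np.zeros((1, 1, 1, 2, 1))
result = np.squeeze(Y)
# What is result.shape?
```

(2,)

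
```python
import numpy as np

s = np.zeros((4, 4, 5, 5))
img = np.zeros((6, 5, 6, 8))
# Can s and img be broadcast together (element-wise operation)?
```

No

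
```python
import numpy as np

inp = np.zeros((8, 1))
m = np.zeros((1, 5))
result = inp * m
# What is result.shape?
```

(8, 5)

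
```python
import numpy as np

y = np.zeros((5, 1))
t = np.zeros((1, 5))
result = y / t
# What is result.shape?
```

(5, 5)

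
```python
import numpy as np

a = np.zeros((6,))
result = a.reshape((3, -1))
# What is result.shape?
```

(3, 2)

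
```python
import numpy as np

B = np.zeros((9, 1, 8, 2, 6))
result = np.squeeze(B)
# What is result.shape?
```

(9, 8, 2, 6)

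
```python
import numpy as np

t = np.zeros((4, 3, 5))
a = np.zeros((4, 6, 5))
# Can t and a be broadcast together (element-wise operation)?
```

No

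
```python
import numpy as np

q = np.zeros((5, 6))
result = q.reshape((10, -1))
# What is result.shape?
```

(10, 3)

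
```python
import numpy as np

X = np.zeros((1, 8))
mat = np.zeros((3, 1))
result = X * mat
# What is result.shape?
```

(3, 8)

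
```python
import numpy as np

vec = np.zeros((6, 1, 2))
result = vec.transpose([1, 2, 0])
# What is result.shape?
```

(1, 2, 6)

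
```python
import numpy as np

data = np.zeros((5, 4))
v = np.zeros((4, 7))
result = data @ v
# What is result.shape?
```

(5, 7)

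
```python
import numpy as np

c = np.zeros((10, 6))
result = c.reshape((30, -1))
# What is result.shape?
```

(30, 2)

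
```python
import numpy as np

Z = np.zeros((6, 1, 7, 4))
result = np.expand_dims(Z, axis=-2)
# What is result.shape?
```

(6, 1, 7, 1, 4)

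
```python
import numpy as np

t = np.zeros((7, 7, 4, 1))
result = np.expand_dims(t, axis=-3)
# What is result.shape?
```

(7, 7, 1, 4, 1)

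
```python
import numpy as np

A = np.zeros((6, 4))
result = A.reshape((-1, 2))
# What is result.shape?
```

(12, 2)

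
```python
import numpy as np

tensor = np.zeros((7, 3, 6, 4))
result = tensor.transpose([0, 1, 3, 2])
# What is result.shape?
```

(7, 3, 4, 6)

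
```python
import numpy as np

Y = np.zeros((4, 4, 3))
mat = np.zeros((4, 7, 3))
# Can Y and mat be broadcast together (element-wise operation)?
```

No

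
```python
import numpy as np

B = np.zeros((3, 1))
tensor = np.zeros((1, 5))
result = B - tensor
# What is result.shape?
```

(3, 5)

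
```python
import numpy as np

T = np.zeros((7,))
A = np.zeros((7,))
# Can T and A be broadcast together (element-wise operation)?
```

Yes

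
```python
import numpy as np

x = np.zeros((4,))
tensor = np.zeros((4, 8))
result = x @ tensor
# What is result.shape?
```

(8,)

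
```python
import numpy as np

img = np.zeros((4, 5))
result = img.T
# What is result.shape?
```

(5, 4)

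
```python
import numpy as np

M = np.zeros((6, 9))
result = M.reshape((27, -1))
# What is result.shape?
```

(27, 2)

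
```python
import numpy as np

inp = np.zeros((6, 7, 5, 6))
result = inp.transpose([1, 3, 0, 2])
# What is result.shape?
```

(7, 6, 6, 5)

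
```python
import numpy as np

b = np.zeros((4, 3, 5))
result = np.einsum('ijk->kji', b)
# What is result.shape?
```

(5, 3, 4)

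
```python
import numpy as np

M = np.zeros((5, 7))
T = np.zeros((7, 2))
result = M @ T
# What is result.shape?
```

(5, 2)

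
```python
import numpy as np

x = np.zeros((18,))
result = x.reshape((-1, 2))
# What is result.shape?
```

(9, 2)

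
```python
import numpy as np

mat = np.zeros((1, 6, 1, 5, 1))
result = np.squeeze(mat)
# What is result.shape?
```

(6, 5)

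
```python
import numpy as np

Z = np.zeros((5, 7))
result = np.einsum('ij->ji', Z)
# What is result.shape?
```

(7, 5)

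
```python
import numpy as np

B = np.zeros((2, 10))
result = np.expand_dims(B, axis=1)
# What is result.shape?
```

(2, 1, 10)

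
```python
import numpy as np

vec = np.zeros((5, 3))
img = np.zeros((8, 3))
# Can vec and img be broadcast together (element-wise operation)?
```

No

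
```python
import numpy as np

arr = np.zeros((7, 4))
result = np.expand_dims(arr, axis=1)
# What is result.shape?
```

(7, 1, 4)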